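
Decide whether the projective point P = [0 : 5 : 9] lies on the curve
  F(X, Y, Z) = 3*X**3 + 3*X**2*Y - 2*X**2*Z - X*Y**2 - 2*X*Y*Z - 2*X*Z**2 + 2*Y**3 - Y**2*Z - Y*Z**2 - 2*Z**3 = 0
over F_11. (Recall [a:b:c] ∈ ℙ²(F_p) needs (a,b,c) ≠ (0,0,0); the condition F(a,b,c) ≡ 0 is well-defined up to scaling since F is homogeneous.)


F(0,5,9) ≡ 10 (mod 11); P is NOT on the curve.

Evaluate F(0, 5, 9) term-by-term (mod 11).
  3*X**3 ↦ 3·0·1·1 = 0
  3*X**2*Y ↦ 3·0·5·1 = 0
  -2*X**2*Z ↦ -2·0·1·9 = 0
  -X*Y**2 ↦ -1·0·25·1 = 0
  -2*X*Y*Z ↦ -2·0·5·9 = 0
  -2*X*Z**2 ↦ -2·0·1·81 = 0
  2*Y**3 ↦ 2·1·125·1 = 250
  -Y**2*Z ↦ -1·1·25·9 = -225
  -Y*Z**2 ↦ -1·1·5·81 = -405
  -2*Z**3 ↦ -2·1·1·729 = -1458
Sum: F(0, 5, 9) = (0) + (0) + (0) + (0) + (0) + (0) + (250) + (-225) + (-405) + (-1458) = -1838.
Reducing mod 11: -1838 ≡ 10 (mod 11).
Since F(a, b, c) ≡ 10 ≠ 0 (mod 11), P does NOT lie on the curve.


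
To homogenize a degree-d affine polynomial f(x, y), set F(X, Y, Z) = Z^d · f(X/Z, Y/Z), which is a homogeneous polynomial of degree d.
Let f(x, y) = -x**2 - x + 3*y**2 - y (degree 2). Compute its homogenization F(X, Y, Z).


F(X, Y, Z) = -X**2 - X*Z + 3*Y**2 - Y*Z

deg(f) = 2.
Substitute x = X/Z, y = Y/Z into f, then multiply by Z^2.
  monomial -1·x^2·y^0 ↦ -1·X^2·Y^0·Z^0.
  monomial -1·x^1·y^0 ↦ -1·X^1·Y^0·Z^1.
  monomial 3·x^0·y^2 ↦ 3·X^0·Y^2·Z^0.
  monomial -1·x^0·y^1 ↦ -1·X^0·Y^1·Z^1.
Collecting: F(X, Y, Z) = -X**2 - X*Z + 3*Y**2 - Y*Z.


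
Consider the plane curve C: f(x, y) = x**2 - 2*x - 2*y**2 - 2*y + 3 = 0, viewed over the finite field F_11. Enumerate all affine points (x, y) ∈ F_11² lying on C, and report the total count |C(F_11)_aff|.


Affine F_11-points: {(1, 3), (1, 7), (4, 0), (4, 10), (5, 4), (5, 6), (6, 5), (7, 5), (8, 4), (8, 6), (9, 0), (9, 10)}; count = 12.

For each of the 121 pairs (x, y) ∈ F_11², evaluate f(x, y) mod 11. Record the zeros.
  x = 0: [0↦3, 1↦10, 2↦2, 3↦1, 4↦7, 5↦9, 6↦7, 7↦1, 8↦2, 9↦10, 10↦3]  zeros at y ∈ ∅
  x = 1: [0↦2, 1↦9, 2↦1, 3↦0, 4↦6, 5↦8, 6↦6, 7↦0, 8↦1, 9↦9, 10↦2]  zeros at y ∈ {3, 7}
  x = 2: [0↦3, 1↦10, 2↦2, 3↦1, 4↦7, 5↦9, 6↦7, 7↦1, 8↦2, 9↦10, 10↦3]  zeros at y ∈ ∅
  x = 3: [0↦6, 1↦2, 2↦5, 3↦4, 4↦10, 5↦1, 6↦10, 7↦4, 8↦5, 9↦2, 10↦6]  zeros at y ∈ ∅
  x = 4: [0↦0, 1↦7, 2↦10, 3↦9, 4↦4, 5↦6, 6↦4, 7↦9, 8↦10, 9↦7, 10↦0]  zeros at y ∈ {0, 10}
  x = 5: [0↦7, 1↦3, 2↦6, 3↦5, 4↦0, 5↦2, 6↦0, 7↦5, 8↦6, 9↦3, 10↦7]  zeros at y ∈ {4, 6}
  x = 6: [0↦5, 1↦1, 2↦4, 3↦3, 4↦9, 5↦0, 6↦9, 7↦3, 8↦4, 9↦1, 10↦5]  zeros at y ∈ {5}
  x = 7: [0↦5, 1↦1, 2↦4, 3↦3, 4↦9, 5↦0, 6↦9, 7↦3, 8↦4, 9↦1, 10↦5]  zeros at y ∈ {5}
  x = 8: [0↦7, 1↦3, 2↦6, 3↦5, 4↦0, 5↦2, 6↦0, 7↦5, 8↦6, 9↦3, 10↦7]  zeros at y ∈ {4, 6}
  x = 9: [0↦0, 1↦7, 2↦10, 3↦9, 4↦4, 5↦6, 6↦4, 7↦9, 8↦10, 9↦7, 10↦0]  zeros at y ∈ {0, 10}
  x = 10: [0↦6, 1↦2, 2↦5, 3↦4, 4↦10, 5↦1, 6↦10, 7↦4, 8↦5, 9↦2, 10↦6]  zeros at y ∈ ∅
Collecting zeros: affine points = {(1, 3), (1, 7), (4, 0), (4, 10), (5, 4), (5, 6), (6, 5), (7, 5), (8, 4), (8, 6), (9, 0), (9, 10)}.
Total count |C(F_11)_aff| = 12.


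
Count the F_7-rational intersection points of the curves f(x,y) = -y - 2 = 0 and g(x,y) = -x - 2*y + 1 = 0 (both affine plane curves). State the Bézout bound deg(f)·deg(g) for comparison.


Common zeros: {(5, 5)}; count = 1; Bézout bound = 1.

deg(f) = 1, deg(g) = 1, so Bézout bound = 1.
Scan x ∈ F_7. For each x, list the y ∈ F_7 with f(x, y) ≡ 0 and those with g(x, y) ≡ 0 (mod 7); the common zeros in that column are the intersection.
  x = 0: f ≡ 0 at y ∈ {5}; g ≡ 0 at y ∈ {4}; common: ∅.
  x = 1: f ≡ 0 at y ∈ {5}; g ≡ 0 at y ∈ {0}; common: ∅.
  x = 2: f ≡ 0 at y ∈ {5}; g ≡ 0 at y ∈ {3}; common: ∅.
  x = 3: f ≡ 0 at y ∈ {5}; g ≡ 0 at y ∈ {6}; common: ∅.
  x = 4: f ≡ 0 at y ∈ {5}; g ≡ 0 at y ∈ {2}; common: ∅.
  x = 5: f ≡ 0 at y ∈ {5}; g ≡ 0 at y ∈ {5}; common: {5}.
  x = 6: f ≡ 0 at y ∈ {5}; g ≡ 0 at y ∈ {1}; common: ∅.
Collecting: common zeros = {(5, 5)}, so the count is 1.
Comparison with the Bézout bound: 1 ≤ 1 = deg(f)·deg(g), as expected for curves with no common component (the bound is attained).


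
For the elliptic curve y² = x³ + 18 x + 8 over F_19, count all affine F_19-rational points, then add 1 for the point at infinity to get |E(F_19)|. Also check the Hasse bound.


Affine points = {(4, 7), (4, 12), (6, 3), (6, 16), (9, 5), (9, 14), (11, 6), (11, 13), (13, 8), (13, 11), (15, 9), (15, 10)}; affine count = 12; |E(F_19)| = 13.

Discriminant check: Δ ∝ 4a³ + 27b² = 4·18³ + 27·8² = 4·5832 + 27·64 ≡ 14 (mod 19). Nonzero ⇒ E is nonsingular.
For each x ∈ F_19, compute rhs = x³ + 18·x + 8 mod 19, then count y ∈ F_19 with y² ≡ rhs.
  x = 0: rhs = 8, matching y values: none (0 points).
  x = 1: rhs = 8, matching y values: none (0 points).
  x = 2: rhs = 14, matching y values: none (0 points).
  x = 3: rhs = 13, matching y values: none (0 points).
  x = 4: rhs = 11, matching y values: 7, 12 (2 points).
  x = 5: rhs = 14, matching y values: none (0 points).
  x = 6: rhs = 9, matching y values: 3, 16 (2 points).
  x = 7: rhs = 2, matching y values: none (0 points).
  x = 8: rhs = 18, matching y values: none (0 points).
  x = 9: rhs = 6, matching y values: 5, 14 (2 points).
  x = 10: rhs = 10, matching y values: none (0 points).
  x = 11: rhs = 17, matching y values: 6, 13 (2 points).
  x = 12: rhs = 14, matching y values: none (0 points).
  x = 13: rhs = 7, matching y values: 8, 11 (2 points).
  x = 14: rhs = 2, matching y values: none (0 points).
  x = 15: rhs = 5, matching y values: 9, 10 (2 points).
  x = 16: rhs = 3, matching y values: none (0 points).
  x = 17: rhs = 2, matching y values: none (0 points).
  x = 18: rhs = 8, matching y values: none (0 points).
Total affine count: 12.
Full point count |E(F_19)| = 12 + 1 = 13.
Hasse bound: |13 − (19+1)| = |-7| = 7 ≤ 2√19 ≈ 8.7178 ✓.


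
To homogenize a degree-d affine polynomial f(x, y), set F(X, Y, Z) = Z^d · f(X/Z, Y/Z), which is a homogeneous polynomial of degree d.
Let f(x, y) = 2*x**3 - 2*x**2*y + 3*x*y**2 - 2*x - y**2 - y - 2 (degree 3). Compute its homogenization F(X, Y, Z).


F(X, Y, Z) = 2*X**3 - 2*X**2*Y + 3*X*Y**2 - 2*X*Z**2 - Y**2*Z - Y*Z**2 - 2*Z**3

deg(f) = 3.
Substitute x = X/Z, y = Y/Z into f, then multiply by Z^3.
  monomial 2·x^3·y^0 ↦ 2·X^3·Y^0·Z^0.
  monomial -2·x^2·y^1 ↦ -2·X^2·Y^1·Z^0.
  monomial 3·x^1·y^2 ↦ 3·X^1·Y^2·Z^0.
  monomial -2·x^1·y^0 ↦ -2·X^1·Y^0·Z^2.
  monomial -1·x^0·y^2 ↦ -1·X^0·Y^2·Z^1.
  monomial -1·x^0·y^1 ↦ -1·X^0·Y^1·Z^2.
  monomial -2·x^0·y^0 ↦ -2·X^0·Y^0·Z^3.
Collecting: F(X, Y, Z) = 2*X**3 - 2*X**2*Y + 3*X*Y**2 - 2*X*Z**2 - Y**2*Z - Y*Z**2 - 2*Z**3.


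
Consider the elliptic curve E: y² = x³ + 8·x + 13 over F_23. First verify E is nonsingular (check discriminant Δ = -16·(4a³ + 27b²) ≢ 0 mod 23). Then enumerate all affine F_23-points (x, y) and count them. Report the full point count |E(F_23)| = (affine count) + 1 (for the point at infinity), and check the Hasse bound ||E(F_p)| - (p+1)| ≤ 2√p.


Affine points = {(0, 6), (0, 17), (3, 8), (3, 15), (6, 1), (6, 22), (9, 3), (9, 20), (10, 9), (10, 14), (11, 11), (11, 12), (15, 9), (15, 14), (17, 5), (17, 18), (18, 3), (18, 20), (19, 3), (19, 20), (20, 10), (20, 13), (21, 9), (21, 14), (22, 2), (22, 21)}; affine count = 26; |E(F_23)| = 27.

Discriminant check: Δ ∝ 4a³ + 27b² = 4·8³ + 27·13² = 4·512 + 27·169 ≡ 10 (mod 23). Nonzero ⇒ E is nonsingular.
For each x ∈ F_23, compute rhs = x³ + 8·x + 13 mod 23, then count y ∈ F_23 with y² ≡ rhs.
  x = 0: rhs = 13, matching y values: 6, 17 (2 points).
  x = 1: rhs = 22, matching y values: none (0 points).
  x = 2: rhs = 14, matching y values: none (0 points).
  x = 3: rhs = 18, matching y values: 8, 15 (2 points).
  x = 4: rhs = 17, matching y values: none (0 points).
  x = 5: rhs = 17, matching y values: none (0 points).
  x = 6: rhs = 1, matching y values: 1, 22 (2 points).
  x = 7: rhs = 21, matching y values: none (0 points).
  x = 8: rhs = 14, matching y values: none (0 points).
  x = 9: rhs = 9, matching y values: 3, 20 (2 points).
  x = 10: rhs = 12, matching y values: 9, 14 (2 points).
  x = 11: rhs = 6, matching y values: 11, 12 (2 points).
  x = 12: rhs = 20, matching y values: none (0 points).
  x = 13: rhs = 14, matching y values: none (0 points).
  x = 14: rhs = 17, matching y values: none (0 points).
  x = 15: rhs = 12, matching y values: 9, 14 (2 points).
  x = 16: rhs = 5, matching y values: none (0 points).
  x = 17: rhs = 2, matching y values: 5, 18 (2 points).
  x = 18: rhs = 9, matching y values: 3, 20 (2 points).
  x = 19: rhs = 9, matching y values: 3, 20 (2 points).
  x = 20: rhs = 8, matching y values: 10, 13 (2 points).
  x = 21: rhs = 12, matching y values: 9, 14 (2 points).
  x = 22: rhs = 4, matching y values: 2, 21 (2 points).
Total affine count: 26.
Full point count |E(F_23)| = 26 + 1 = 27.
Hasse bound: |27 − (23+1)| = |3| = 3 ≤ 2√23 ≈ 9.5917 ✓.


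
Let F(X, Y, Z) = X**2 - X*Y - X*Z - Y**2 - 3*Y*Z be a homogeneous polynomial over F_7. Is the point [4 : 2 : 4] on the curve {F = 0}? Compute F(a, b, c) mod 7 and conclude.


F(4,2,4) ≡ 6 (mod 7); P is NOT on the curve.

Evaluate F(4, 2, 4) term-by-term (mod 7).
  X**2 ↦ 1·16·1·1 = 16
  -X*Y ↦ -1·4·2·1 = -8
  -X*Z ↦ -1·4·1·4 = -16
  -Y**2 ↦ -1·1·4·1 = -4
  -3*Y*Z ↦ -3·1·2·4 = -24
Sum: F(4, 2, 4) = (16) + (-8) + (-16) + (-4) + (-24) = -36.
Reducing mod 7: -36 ≡ 6 (mod 7).
Since F(a, b, c) ≡ 6 ≠ 0 (mod 7), P does NOT lie on the curve.


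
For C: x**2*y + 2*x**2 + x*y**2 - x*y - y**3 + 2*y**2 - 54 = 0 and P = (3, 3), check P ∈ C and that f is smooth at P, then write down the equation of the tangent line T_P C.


Tangent line at P: 36*x + 9*y - 135 = 0.

Step 1: f(3, 3) = 0, so P lies on C.
Step 2: partial derivatives
  f_x(x, y) = 2*x*y + 4*x + y**2 - y, f_y(x, y) = x**2 + 2*x*y - x - 3*y**2 + 4*y.
  f_x(P) = 36, f_y(P) = 9 (gradient nonzero, so P is smooth).
Step 3: tangent line at P: 36·(x − 3) + 9·(y − 3) = 0.
Expanding: 36*x + 9*y - 135 = 0.


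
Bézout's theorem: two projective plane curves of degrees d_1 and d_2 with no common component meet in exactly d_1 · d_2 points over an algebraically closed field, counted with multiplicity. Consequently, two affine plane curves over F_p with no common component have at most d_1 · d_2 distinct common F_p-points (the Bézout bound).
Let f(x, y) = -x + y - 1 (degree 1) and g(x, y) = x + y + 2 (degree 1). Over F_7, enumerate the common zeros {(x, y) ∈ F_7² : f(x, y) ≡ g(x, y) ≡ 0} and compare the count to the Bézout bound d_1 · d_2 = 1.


Common zeros: {(2, 3)}; count = 1; Bézout bound = 1.

deg(f) = 1, deg(g) = 1, so Bézout bound = 1.
Scan x ∈ F_7. For each x, list the y ∈ F_7 with f(x, y) ≡ 0 and those with g(x, y) ≡ 0 (mod 7); the common zeros in that column are the intersection.
  x = 0: f ≡ 0 at y ∈ {1}; g ≡ 0 at y ∈ {5}; common: ∅.
  x = 1: f ≡ 0 at y ∈ {2}; g ≡ 0 at y ∈ {4}; common: ∅.
  x = 2: f ≡ 0 at y ∈ {3}; g ≡ 0 at y ∈ {3}; common: {3}.
  x = 3: f ≡ 0 at y ∈ {4}; g ≡ 0 at y ∈ {2}; common: ∅.
  x = 4: f ≡ 0 at y ∈ {5}; g ≡ 0 at y ∈ {1}; common: ∅.
  x = 5: f ≡ 0 at y ∈ {6}; g ≡ 0 at y ∈ {0}; common: ∅.
  x = 6: f ≡ 0 at y ∈ {0}; g ≡ 0 at y ∈ {6}; common: ∅.
Collecting: common zeros = {(2, 3)}, so the count is 1.
Comparison with the Bézout bound: 1 ≤ 1 = deg(f)·deg(g), as expected for curves with no common component (the bound is attained).


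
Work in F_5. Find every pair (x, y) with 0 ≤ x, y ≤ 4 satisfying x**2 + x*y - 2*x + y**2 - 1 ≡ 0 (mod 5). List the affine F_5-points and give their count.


Affine F_5-points: {(0, 1), (0, 4), (1, 1), (1, 3), (3, 3), (3, 4)}; count = 6.

For each of the 25 pairs (x, y) ∈ F_5², evaluate f(x, y) mod 5. Record the zeros.
  x = 0: [0↦4, 1↦0, 2↦3, 3↦3, 4↦0]  zeros at y ∈ {1, 4}
  x = 1: [0↦3, 1↦0, 2↦4, 3↦0, 4↦3]  zeros at y ∈ {1, 3}
  x = 2: [0↦4, 1↦2, 2↦2, 3↦4, 4↦3]  zeros at y ∈ ∅
  x = 3: [0↦2, 1↦1, 2↦2, 3↦0, 4↦0]  zeros at y ∈ {3, 4}
  x = 4: [0↦2, 1↦2, 2↦4, 3↦3, 4↦4]  zeros at y ∈ ∅
Collecting zeros: affine points = {(0, 1), (0, 4), (1, 1), (1, 3), (3, 3), (3, 4)}.
Total count |C(F_5)_aff| = 6.


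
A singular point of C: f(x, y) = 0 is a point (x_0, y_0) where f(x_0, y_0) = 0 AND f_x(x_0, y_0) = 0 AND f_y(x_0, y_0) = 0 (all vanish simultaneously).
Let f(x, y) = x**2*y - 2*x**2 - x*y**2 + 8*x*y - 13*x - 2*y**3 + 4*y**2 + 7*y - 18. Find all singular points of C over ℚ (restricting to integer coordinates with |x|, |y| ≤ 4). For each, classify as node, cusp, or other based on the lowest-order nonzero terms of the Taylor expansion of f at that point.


Singular points: {(-3, 1)}; classification: node.

Compute partial derivatives:
  f_x = 2*x*y - 4*x - y**2 + 8*y - 13.
  f_y = x**2 - 2*x*y + 8*x - 6*y**2 + 8*y + 7.
Scan x_0 ∈ {−4, ..., 4}. For each x_0, f_y(x_0, y) is a polynomial in y; find its integer roots y ∈ {−4, ..., 4}, then test f_x and f at those candidates.
  x = -4: f_y(-4, y) = -6*y**2 + 16*y - 9; no integer root y with |y| ≤ 4.
  x = -3: f_y(-3, y) = -6*y**2 + 14*y - 8; vanishes at y ∈ {1}. (-3, 1): f_x = 0, f = 0 — SINGULAR.
  x = -2: f_y(-2, y) = -6*y**2 + 12*y - 5; no integer root y with |y| ≤ 4.
  x = -1: f_y(-1, y) = -6*y**2 + 10*y; vanishes at y ∈ {0}. (-1, 0): f_x = -9 ≠ 0.
  x = 0: f_y(0, y) = -6*y**2 + 8*y + 7; no integer root y with |y| ≤ 4.
  x = 1: f_y(1, y) = -6*y**2 + 6*y + 16; no integer root y with |y| ≤ 4.
  x = 2: f_y(2, y) = -6*y**2 + 4*y + 27; no integer root y with |y| ≤ 4.
  x = 3: f_y(3, y) = -6*y**2 + 2*y + 40; no integer root y with |y| ≤ 4.
  x = 4: f_y(4, y) = 55 - 6*y**2; no integer root y with |y| ≤ 4.
Only singular point on the grid: (-3, 1).
Classify: substitute x = -3 + u, y = 1 + v and expand: f = u**2*v - u**2 - u*v**2 - 2*v**3 + v**2.
No constant or linear terms (consistent with a singular point). Quadratic part: -u**2 + v**2. Cubic part: u**2*v - u*v**2 - 2*v**3.
The quadratic part v**2 - u**2 = (v − u)(v + u) splits into two distinct linear factors, so there are two distinct tangent lines y − 1 = ±(x − -3) — this is a node (ordinary double point).
Classification: node.


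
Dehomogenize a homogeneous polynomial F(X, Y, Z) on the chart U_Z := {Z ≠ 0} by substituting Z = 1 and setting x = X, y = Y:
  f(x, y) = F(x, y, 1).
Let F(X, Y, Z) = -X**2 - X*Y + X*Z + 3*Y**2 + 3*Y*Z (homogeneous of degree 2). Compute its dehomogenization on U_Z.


f(x, y) = -x**2 - x*y + x + 3*y**2 + 3*y

On U_Z we set Z = 1. Each monomial c·X^i·Y^j·Z^k in F becomes c·x^i·y^j·1^k = c·x^i·y^j.
Substituting Z = 1: F(X, Y, 1) = -x**2 - x*y + x + 3*y**2 + 3*y.
Note: deg(f) ≤ deg(F) = 2; strict inequality happens when F is divisible by Z (lost terms).


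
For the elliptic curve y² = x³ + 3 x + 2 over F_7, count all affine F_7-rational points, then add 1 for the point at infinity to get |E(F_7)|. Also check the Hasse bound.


Affine points = {(0, 3), (0, 4), (2, 3), (2, 4), (4, 1), (4, 6), (5, 3), (5, 4)}; affine count = 8; |E(F_7)| = 9.

Discriminant check: Δ ∝ 4a³ + 27b² = 4·3³ + 27·2² = 4·27 + 27·4 ≡ 6 (mod 7). Nonzero ⇒ E is nonsingular.
For each x ∈ F_7, compute rhs = x³ + 3·x + 2 mod 7, then count y ∈ F_7 with y² ≡ rhs.
  x = 0: rhs = 2, matching y values: 3, 4 (2 points).
  x = 1: rhs = 6, matching y values: none (0 points).
  x = 2: rhs = 2, matching y values: 3, 4 (2 points).
  x = 3: rhs = 3, matching y values: none (0 points).
  x = 4: rhs = 1, matching y values: 1, 6 (2 points).
  x = 5: rhs = 2, matching y values: 3, 4 (2 points).
  x = 6: rhs = 5, matching y values: none (0 points).
Total affine count: 8.
Full point count |E(F_7)| = 8 + 1 = 9.
Hasse bound: |9 − (7+1)| = |1| = 1 ≤ 2√7 ≈ 5.2915 ✓.


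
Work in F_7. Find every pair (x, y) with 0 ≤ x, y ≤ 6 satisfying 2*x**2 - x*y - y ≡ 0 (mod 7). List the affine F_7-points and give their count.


Affine F_7-points: {(0, 0), (1, 1), (2, 5), (3, 1), (4, 5), (5, 6)}; count = 6.

For each of the 49 pairs (x, y) ∈ F_7², evaluate f(x, y) mod 7. Record the zeros.
  x = 0: [0↦0, 1↦6, 2↦5, 3↦4, 4↦3, 5↦2, 6↦1]  zeros at y ∈ {0}
  x = 1: [0↦2, 1↦0, 2↦5, 3↦3, 4↦1, 5↦6, 6↦4]  zeros at y ∈ {1}
  x = 2: [0↦1, 1↦5, 2↦2, 3↦6, 4↦3, 5↦0, 6↦4]  zeros at y ∈ {5}
  x = 3: [0↦4, 1↦0, 2↦3, 3↦6, 4↦2, 5↦5, 6↦1]  zeros at y ∈ {1}
  x = 4: [0↦4, 1↦6, 2↦1, 3↦3, 4↦5, 5↦0, 6↦2]  zeros at y ∈ {5}
  x = 5: [0↦1, 1↦2, 2↦3, 3↦4, 4↦5, 5↦6, 6↦0]  zeros at y ∈ {6}
  x = 6: [0↦2, 1↦2, 2↦2, 3↦2, 4↦2, 5↦2, 6↦2]  zeros at y ∈ ∅
Collecting zeros: affine points = {(0, 0), (1, 1), (2, 5), (3, 1), (4, 5), (5, 6)}.
Total count |C(F_7)_aff| = 6.


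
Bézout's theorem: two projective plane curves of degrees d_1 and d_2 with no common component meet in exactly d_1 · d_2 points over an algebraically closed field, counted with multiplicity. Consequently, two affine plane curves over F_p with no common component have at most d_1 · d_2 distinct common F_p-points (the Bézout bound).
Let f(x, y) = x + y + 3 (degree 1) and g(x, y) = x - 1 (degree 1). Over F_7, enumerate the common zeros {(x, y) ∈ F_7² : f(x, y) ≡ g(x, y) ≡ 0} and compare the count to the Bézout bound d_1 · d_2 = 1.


Common zeros: {(1, 3)}; count = 1; Bézout bound = 1.

deg(f) = 1, deg(g) = 1, so Bézout bound = 1.
Scan x ∈ F_7. For each x, list the y ∈ F_7 with f(x, y) ≡ 0 and those with g(x, y) ≡ 0 (mod 7); the common zeros in that column are the intersection.
  x = 0: f ≡ 0 at y ∈ {4}; g ≡ 0 at y ∈ ∅; common: ∅.
  x = 1: f ≡ 0 at y ∈ {3}; g ≡ 0 at y ∈ {0, 1, 2, 3, 4, 5, 6}; common: {3}.
  x = 2: f ≡ 0 at y ∈ {2}; g ≡ 0 at y ∈ ∅; common: ∅.
  x = 3: f ≡ 0 at y ∈ {1}; g ≡ 0 at y ∈ ∅; common: ∅.
  x = 4: f ≡ 0 at y ∈ {0}; g ≡ 0 at y ∈ ∅; common: ∅.
  x = 5: f ≡ 0 at y ∈ {6}; g ≡ 0 at y ∈ ∅; common: ∅.
  x = 6: f ≡ 0 at y ∈ {5}; g ≡ 0 at y ∈ ∅; common: ∅.
Collecting: common zeros = {(1, 3)}, so the count is 1.
Comparison with the Bézout bound: 1 ≤ 1 = deg(f)·deg(g), as expected for curves with no common component (the bound is attained).


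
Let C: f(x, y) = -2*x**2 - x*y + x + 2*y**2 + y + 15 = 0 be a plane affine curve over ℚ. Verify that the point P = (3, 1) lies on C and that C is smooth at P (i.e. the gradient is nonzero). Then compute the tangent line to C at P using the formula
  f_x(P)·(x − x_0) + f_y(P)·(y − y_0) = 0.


Tangent line at P: -12*x + 2*y + 34 = 0.

Step 1: f(3, 1) = 0, so P lies on C.
Step 2: partial derivatives
  f_x(x, y) = -4*x - y + 1, f_y(x, y) = -x + 4*y + 1.
  f_x(P) = -12, f_y(P) = 2 (gradient nonzero, so P is smooth).
Step 3: tangent line at P: -12·(x − 3) + 2·(y − 1) = 0.
Expanding: -12*x + 2*y + 34 = 0.


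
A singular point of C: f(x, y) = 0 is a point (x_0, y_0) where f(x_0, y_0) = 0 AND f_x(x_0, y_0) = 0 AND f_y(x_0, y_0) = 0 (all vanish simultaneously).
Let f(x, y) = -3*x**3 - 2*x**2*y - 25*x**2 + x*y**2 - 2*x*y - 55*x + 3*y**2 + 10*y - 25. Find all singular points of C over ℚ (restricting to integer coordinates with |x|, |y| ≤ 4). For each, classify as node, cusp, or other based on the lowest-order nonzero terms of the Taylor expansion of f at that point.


Singular points: {(-2, -3)}; classification: node.

Compute partial derivatives:
  f_x = -9*x**2 - 4*x*y - 50*x + y**2 - 2*y - 55.
  f_y = -2*x**2 + 2*x*y - 2*x + 6*y + 10.
Scan x_0 ∈ {−4, ..., 4}. For each x_0, f_y(x_0, y) is a polynomial in y; find its integer roots y ∈ {−4, ..., 4}, then test f_x and f at those candidates.
  x = -4: f_y(-4, y) = -2*y - 14; no integer root y with |y| ≤ 4.
  x = -3: f_y(-3, y) = -2; no integer root y with |y| ≤ 4.
  x = -2: f_y(-2, y) = 2*y + 6; vanishes at y ∈ {-3}. (-2, -3): f_x = 0, f = 0 — SINGULAR.
  x = -1: f_y(-1, y) = 4*y + 10; no integer root y with |y| ≤ 4.
  x = 0: f_y(0, y) = 6*y + 10; no integer root y with |y| ≤ 4.
  x = 1: f_y(1, y) = 8*y + 6; no integer root y with |y| ≤ 4.
  x = 2: f_y(2, y) = 10*y - 2; no integer root y with |y| ≤ 4.
  x = 3: f_y(3, y) = 12*y - 14; no integer root y with |y| ≤ 4.
  x = 4: f_y(4, y) = 14*y - 30; no integer root y with |y| ≤ 4.
Only singular point on the grid: (-2, -3).
Classify: substitute x = -2 + u, y = -3 + v and expand: f = -3*u**3 - 2*u**2*v - u**2 + u*v**2 + v**2.
No constant or linear terms (consistent with a singular point). Quadratic part: -u**2 + v**2. Cubic part: -3*u**3 - 2*u**2*v + u*v**2.
The quadratic part v**2 - u**2 = (v − u)(v + u) splits into two distinct linear factors, so there are two distinct tangent lines y − -3 = ±(x − -2) — this is a node (ordinary double point).
Classification: node.


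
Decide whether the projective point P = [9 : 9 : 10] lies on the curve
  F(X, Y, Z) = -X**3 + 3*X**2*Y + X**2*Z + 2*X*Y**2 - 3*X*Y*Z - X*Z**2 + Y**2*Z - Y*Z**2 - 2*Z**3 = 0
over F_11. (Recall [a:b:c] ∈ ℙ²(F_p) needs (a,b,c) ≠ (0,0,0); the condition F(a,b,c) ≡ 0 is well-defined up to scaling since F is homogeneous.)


F(9,9,10) ≡ 0 (mod 11); P is on the curve.

Evaluate F(9, 9, 10) term-by-term (mod 11).
  -X**3 ↦ -1·729·1·1 = -729
  3*X**2*Y ↦ 3·81·9·1 = 2187
  X**2*Z ↦ 1·81·1·10 = 810
  2*X*Y**2 ↦ 2·9·81·1 = 1458
  -3*X*Y*Z ↦ -3·9·9·10 = -2430
  -X*Z**2 ↦ -1·9·1·100 = -900
  Y**2*Z ↦ 1·1·81·10 = 810
  -Y*Z**2 ↦ -1·1·9·100 = -900
  -2*Z**3 ↦ -2·1·1·1000 = -2000
Sum: F(9, 9, 10) = (-729) + (2187) + (810) + (1458) + (-2430) + (-900) + (810) + (-900) + (-2000) = -1694.
Reducing mod 11: -1694 ≡ 0 (mod 11).
Since F(a, b, c) ≡ 0 (mod 11), P lies on the curve.


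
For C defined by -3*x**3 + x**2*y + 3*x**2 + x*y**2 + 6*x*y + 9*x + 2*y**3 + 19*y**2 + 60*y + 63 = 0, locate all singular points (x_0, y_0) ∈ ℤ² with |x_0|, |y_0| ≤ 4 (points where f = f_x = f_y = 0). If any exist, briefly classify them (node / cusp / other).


Singular points: {(0, -3)}; classification: cusp.

Compute partial derivatives:
  f_x = -9*x**2 + 2*x*y + 6*x + y**2 + 6*y + 9.
  f_y = x**2 + 2*x*y + 6*x + 6*y**2 + 38*y + 60.
Scan x_0 ∈ {−4, ..., 4}. For each x_0, f_y(x_0, y) is a polynomial in y; find its integer roots y ∈ {−4, ..., 4}, then test f_x and f at those candidates.
  x = -4: f_y(-4, y) = 6*y**2 + 30*y + 52; no integer root y with |y| ≤ 4.
  x = -3: f_y(-3, y) = 6*y**2 + 32*y + 51; no integer root y with |y| ≤ 4.
  x = -2: f_y(-2, y) = 6*y**2 + 34*y + 52; no integer root y with |y| ≤ 4.
  x = -1: f_y(-1, y) = 6*y**2 + 36*y + 55; no integer root y with |y| ≤ 4.
  x = 0: f_y(0, y) = 6*y**2 + 38*y + 60; vanishes at y ∈ {-3}. (0, -3): f_x = 0, f = 0 — SINGULAR.
  x = 1: f_y(1, y) = 6*y**2 + 40*y + 67; no integer root y with |y| ≤ 4.
  x = 2: f_y(2, y) = 6*y**2 + 42*y + 76; no integer root y with |y| ≤ 4.
  x = 3: f_y(3, y) = 6*y**2 + 44*y + 87; no integer root y with |y| ≤ 4.
  x = 4: f_y(4, y) = 6*y**2 + 46*y + 100; no integer root y with |y| ≤ 4.
Only singular point on the grid: (0, -3).
Classify: substitute x = 0 + u, y = -3 + v and expand: f = -3*u**3 + u**2*v + u*v**2 + 2*v**3 + v**2.
No constant or linear terms (consistent with a singular point). Quadratic part: v**2. Cubic part: -3*u**3 + u**2*v + u*v**2 + 2*v**3.
The quadratic part v**2 is a perfect square, so there is a single (double) tangent line v = 0, i.e. y = -3. Restricting the cubic part to that line (v = 0) leaves -3*u**3 ≠ 0, so f is not divisible by v and the branch is v² ≈ 3*u**3 to lowest order — this is a cusp.
Classification: cusp.


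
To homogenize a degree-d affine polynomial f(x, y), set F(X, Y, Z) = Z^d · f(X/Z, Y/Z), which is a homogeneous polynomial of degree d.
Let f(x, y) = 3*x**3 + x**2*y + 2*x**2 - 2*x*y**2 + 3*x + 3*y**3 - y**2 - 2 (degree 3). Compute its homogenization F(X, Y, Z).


F(X, Y, Z) = 3*X**3 + X**2*Y + 2*X**2*Z - 2*X*Y**2 + 3*X*Z**2 + 3*Y**3 - Y**2*Z - 2*Z**3

deg(f) = 3.
Substitute x = X/Z, y = Y/Z into f, then multiply by Z^3.
  monomial 3·x^3·y^0 ↦ 3·X^3·Y^0·Z^0.
  monomial 1·x^2·y^1 ↦ 1·X^2·Y^1·Z^0.
  monomial 2·x^2·y^0 ↦ 2·X^2·Y^0·Z^1.
  monomial -2·x^1·y^2 ↦ -2·X^1·Y^2·Z^0.
  monomial 3·x^1·y^0 ↦ 3·X^1·Y^0·Z^2.
  monomial 3·x^0·y^3 ↦ 3·X^0·Y^3·Z^0.
  monomial -1·x^0·y^2 ↦ -1·X^0·Y^2·Z^1.
  monomial -2·x^0·y^0 ↦ -2·X^0·Y^0·Z^3.
Collecting: F(X, Y, Z) = 3*X**3 + X**2*Y + 2*X**2*Z - 2*X*Y**2 + 3*X*Z**2 + 3*Y**3 - Y**2*Z - 2*Z**3.


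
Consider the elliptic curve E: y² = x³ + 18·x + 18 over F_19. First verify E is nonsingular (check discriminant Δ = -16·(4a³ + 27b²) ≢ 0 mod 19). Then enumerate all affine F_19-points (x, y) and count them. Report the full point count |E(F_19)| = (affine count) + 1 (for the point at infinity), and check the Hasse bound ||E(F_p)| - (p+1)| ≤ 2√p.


Affine points = {(2, 9), (2, 10), (3, 2), (3, 17), (5, 9), (5, 10), (6, 0), (8, 3), (8, 16), (9, 4), (9, 15), (10, 1), (10, 18), (12, 9), (12, 10), (13, 6), (13, 13)}; affine count = 17; |E(F_19)| = 18.

Discriminant check: Δ ∝ 4a³ + 27b² = 4·18³ + 27·18² = 4·5832 + 27·324 ≡ 4 (mod 19). Nonzero ⇒ E is nonsingular.
For each x ∈ F_19, compute rhs = x³ + 18·x + 18 mod 19, then count y ∈ F_19 with y² ≡ rhs.
  x = 0: rhs = 18, matching y values: none (0 points).
  x = 1: rhs = 18, matching y values: none (0 points).
  x = 2: rhs = 5, matching y values: 9, 10 (2 points).
  x = 3: rhs = 4, matching y values: 2, 17 (2 points).
  x = 4: rhs = 2, matching y values: none (0 points).
  x = 5: rhs = 5, matching y values: 9, 10 (2 points).
  x = 6: rhs = 0, matching y values: 0 (1 points).
  x = 7: rhs = 12, matching y values: none (0 points).
  x = 8: rhs = 9, matching y values: 3, 16 (2 points).
  x = 9: rhs = 16, matching y values: 4, 15 (2 points).
  x = 10: rhs = 1, matching y values: 1, 18 (2 points).
  x = 11: rhs = 8, matching y values: none (0 points).
  x = 12: rhs = 5, matching y values: 9, 10 (2 points).
  x = 13: rhs = 17, matching y values: 6, 13 (2 points).
  x = 14: rhs = 12, matching y values: none (0 points).
  x = 15: rhs = 15, matching y values: none (0 points).
  x = 16: rhs = 13, matching y values: none (0 points).
  x = 17: rhs = 12, matching y values: none (0 points).
  x = 18: rhs = 18, matching y values: none (0 points).
Total affine count: 17.
Full point count |E(F_19)| = 17 + 1 = 18.
Hasse bound: |18 − (19+1)| = |-2| = 2 ≤ 2√19 ≈ 8.7178 ✓.


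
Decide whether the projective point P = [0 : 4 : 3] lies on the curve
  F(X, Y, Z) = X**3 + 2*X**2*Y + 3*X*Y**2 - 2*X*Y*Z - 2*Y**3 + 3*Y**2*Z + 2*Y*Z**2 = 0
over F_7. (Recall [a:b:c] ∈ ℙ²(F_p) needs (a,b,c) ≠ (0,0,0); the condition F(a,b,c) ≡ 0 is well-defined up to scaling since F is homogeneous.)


F(0,4,3) ≡ 4 (mod 7); P is NOT on the curve.

Evaluate F(0, 4, 3) term-by-term (mod 7).
  X**3 ↦ 1·0·1·1 = 0
  2*X**2*Y ↦ 2·0·4·1 = 0
  3*X*Y**2 ↦ 3·0·16·1 = 0
  -2*X*Y*Z ↦ -2·0·4·3 = 0
  -2*Y**3 ↦ -2·1·64·1 = -128
  3*Y**2*Z ↦ 3·1·16·3 = 144
  2*Y*Z**2 ↦ 2·1·4·9 = 72
Sum: F(0, 4, 3) = (0) + (0) + (0) + (0) + (-128) + (144) + (72) = 88.
Reducing mod 7: 88 ≡ 4 (mod 7).
Since F(a, b, c) ≡ 4 ≠ 0 (mod 7), P does NOT lie on the curve.


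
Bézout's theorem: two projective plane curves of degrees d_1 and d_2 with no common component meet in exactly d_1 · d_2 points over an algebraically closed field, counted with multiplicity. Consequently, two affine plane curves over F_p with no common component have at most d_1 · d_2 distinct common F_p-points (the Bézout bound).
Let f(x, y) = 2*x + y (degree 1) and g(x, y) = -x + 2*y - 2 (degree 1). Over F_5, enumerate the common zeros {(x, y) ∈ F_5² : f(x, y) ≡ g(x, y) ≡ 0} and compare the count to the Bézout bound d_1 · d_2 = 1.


Common zeros: ∅; count = 0; Bézout bound = 1.

deg(f) = 1, deg(g) = 1, so Bézout bound = 1.
Scan x ∈ F_5. For each x, list the y ∈ F_5 with f(x, y) ≡ 0 and those with g(x, y) ≡ 0 (mod 5); the common zeros in that column are the intersection.
  x = 0: f ≡ 0 at y ∈ {0}; g ≡ 0 at y ∈ {1}; common: ∅.
  x = 1: f ≡ 0 at y ∈ {3}; g ≡ 0 at y ∈ {4}; common: ∅.
  x = 2: f ≡ 0 at y ∈ {1}; g ≡ 0 at y ∈ {2}; common: ∅.
  x = 3: f ≡ 0 at y ∈ {4}; g ≡ 0 at y ∈ {0}; common: ∅.
  x = 4: f ≡ 0 at y ∈ {2}; g ≡ 0 at y ∈ {3}; common: ∅.
Collecting: common zeros = ∅, so the count is 0.
Comparison with the Bézout bound: 0 ≤ 1 = deg(f)·deg(g), as expected for curves with no common component (the affine F_5-count falls short of the bound because intersections may lie at infinity, over extension fields, or carry multiplicity).


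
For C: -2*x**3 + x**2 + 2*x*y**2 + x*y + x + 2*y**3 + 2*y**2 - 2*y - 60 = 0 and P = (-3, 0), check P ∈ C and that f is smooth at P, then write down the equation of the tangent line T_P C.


Tangent line at P: -59*x - 5*y - 177 = 0.

Step 1: f(-3, 0) = 0, so P lies on C.
Step 2: partial derivatives
  f_x(x, y) = -6*x**2 + 2*x + 2*y**2 + y + 1, f_y(x, y) = 4*x*y + x + 6*y**2 + 4*y - 2.
  f_x(P) = -59, f_y(P) = -5 (gradient nonzero, so P is smooth).
Step 3: tangent line at P: -59·(x − -3) + -5·(y − 0) = 0.
Expanding: -59*x - 5*y - 177 = 0.


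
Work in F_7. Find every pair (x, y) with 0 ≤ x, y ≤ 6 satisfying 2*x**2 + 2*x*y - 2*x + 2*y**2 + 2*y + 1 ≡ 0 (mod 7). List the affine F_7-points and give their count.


Affine F_7-points: {(1, 1), (1, 4), (3, 4), (3, 6), (6, 1), (6, 6)}; count = 6.

For each of the 49 pairs (x, y) ∈ F_7², evaluate f(x, y) mod 7. Record the zeros.
  x = 0: [0↦1, 1↦5, 2↦6, 3↦4, 4↦6, 5↦5, 6↦1]  zeros at y ∈ ∅
  x = 1: [0↦1, 1↦0, 2↦3, 3↦3, 4↦0, 5↦1, 6↦6]  zeros at y ∈ {1, 4}
  x = 2: [0↦5, 1↦6, 2↦4, 3↦6, 4↦5, 5↦1, 6↦1]  zeros at y ∈ ∅
  x = 3: [0↦6, 1↦2, 2↦2, 3↦6, 4↦0, 5↦5, 6↦0]  zeros at y ∈ {4, 6}
  x = 4: [0↦4, 1↦2, 2↦4, 3↦3, 4↦6, 5↦6, 6↦3]  zeros at y ∈ ∅
  x = 5: [0↦6, 1↦6, 2↦3, 3↦4, 4↦2, 5↦4, 6↦3]  zeros at y ∈ ∅
  x = 6: [0↦5, 1↦0, 2↦6, 3↦2, 4↦2, 5↦6, 6↦0]  zeros at y ∈ {1, 6}
Collecting zeros: affine points = {(1, 1), (1, 4), (3, 4), (3, 6), (6, 1), (6, 6)}.
Total count |C(F_7)_aff| = 6.


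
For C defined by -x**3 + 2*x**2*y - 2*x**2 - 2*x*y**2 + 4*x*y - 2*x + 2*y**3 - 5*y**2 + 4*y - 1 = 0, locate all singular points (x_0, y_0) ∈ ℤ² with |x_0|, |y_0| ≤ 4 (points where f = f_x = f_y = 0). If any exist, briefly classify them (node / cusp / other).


Singular points: {(0, 1)}; classification: cusp.

Compute partial derivatives:
  f_x = -3*x**2 + 4*x*y - 4*x - 2*y**2 + 4*y - 2.
  f_y = 2*x**2 - 4*x*y + 4*x + 6*y**2 - 10*y + 4.
Scan x_0 ∈ {−4, ..., 4}. For each x_0, f_y(x_0, y) is a polynomial in y; find its integer roots y ∈ {−4, ..., 4}, then test f_x and f at those candidates.
  x = -4: f_y(-4, y) = 6*y**2 + 6*y + 20; no integer root y with |y| ≤ 4.
  x = -3: f_y(-3, y) = 6*y**2 + 2*y + 10; no integer root y with |y| ≤ 4.
  x = -2: f_y(-2, y) = 6*y**2 - 2*y + 4; no integer root y with |y| ≤ 4.
  x = -1: f_y(-1, y) = 6*y**2 - 6*y + 2; no integer root y with |y| ≤ 4.
  x = 0: f_y(0, y) = 6*y**2 - 10*y + 4; vanishes at y ∈ {1}. (0, 1): f_x = 0, f = 0 — SINGULAR.
  x = 1: f_y(1, y) = 6*y**2 - 14*y + 10; no integer root y with |y| ≤ 4.
  x = 2: f_y(2, y) = 6*y**2 - 18*y + 20; no integer root y with |y| ≤ 4.
  x = 3: f_y(3, y) = 6*y**2 - 22*y + 34; no integer root y with |y| ≤ 4.
  x = 4: f_y(4, y) = 6*y**2 - 26*y + 52; no integer root y with |y| ≤ 4.
Only singular point on the grid: (0, 1).
Classify: substitute x = 0 + u, y = 1 + v and expand: f = -u**3 + 2*u**2*v - 2*u*v**2 + 2*v**3 + v**2.
No constant or linear terms (consistent with a singular point). Quadratic part: v**2. Cubic part: -u**3 + 2*u**2*v - 2*u*v**2 + 2*v**3.
The quadratic part v**2 is a perfect square, so there is a single (double) tangent line v = 0, i.e. y = 1. Restricting the cubic part to that line (v = 0) leaves -u**3 ≠ 0, so f is not divisible by v and the branch is v² ≈ u**3 to lowest order — this is a cusp.
Classification: cusp.


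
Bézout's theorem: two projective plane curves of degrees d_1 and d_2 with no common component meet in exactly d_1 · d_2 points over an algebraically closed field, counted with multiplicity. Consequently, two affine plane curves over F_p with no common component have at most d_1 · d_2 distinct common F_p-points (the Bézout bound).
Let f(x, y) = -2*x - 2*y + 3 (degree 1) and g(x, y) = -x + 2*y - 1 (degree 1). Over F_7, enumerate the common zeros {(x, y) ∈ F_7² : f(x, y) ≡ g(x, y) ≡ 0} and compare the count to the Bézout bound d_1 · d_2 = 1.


Common zeros: {(3, 2)}; count = 1; Bézout bound = 1.

deg(f) = 1, deg(g) = 1, so Bézout bound = 1.
Scan x ∈ F_7. For each x, list the y ∈ F_7 with f(x, y) ≡ 0 and those with g(x, y) ≡ 0 (mod 7); the common zeros in that column are the intersection.
  x = 0: f ≡ 0 at y ∈ {5}; g ≡ 0 at y ∈ {4}; common: ∅.
  x = 1: f ≡ 0 at y ∈ {4}; g ≡ 0 at y ∈ {1}; common: ∅.
  x = 2: f ≡ 0 at y ∈ {3}; g ≡ 0 at y ∈ {5}; common: ∅.
  x = 3: f ≡ 0 at y ∈ {2}; g ≡ 0 at y ∈ {2}; common: {2}.
  x = 4: f ≡ 0 at y ∈ {1}; g ≡ 0 at y ∈ {6}; common: ∅.
  x = 5: f ≡ 0 at y ∈ {0}; g ≡ 0 at y ∈ {3}; common: ∅.
  x = 6: f ≡ 0 at y ∈ {6}; g ≡ 0 at y ∈ {0}; common: ∅.
Collecting: common zeros = {(3, 2)}, so the count is 1.
Comparison with the Bézout bound: 1 ≤ 1 = deg(f)·deg(g), as expected for curves with no common component (the bound is attained).


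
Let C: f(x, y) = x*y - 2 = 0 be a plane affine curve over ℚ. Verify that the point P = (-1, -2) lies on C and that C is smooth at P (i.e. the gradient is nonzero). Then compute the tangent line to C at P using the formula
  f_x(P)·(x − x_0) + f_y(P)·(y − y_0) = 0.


Tangent line at P: -2*x - y - 4 = 0.

Step 1: f(-1, -2) = 0, so P lies on C.
Step 2: partial derivatives
  f_x(x, y) = y, f_y(x, y) = x.
  f_x(P) = -2, f_y(P) = -1 (gradient nonzero, so P is smooth).
Step 3: tangent line at P: -2·(x − -1) + -1·(y − -2) = 0.
Expanding: -2*x - y - 4 = 0.


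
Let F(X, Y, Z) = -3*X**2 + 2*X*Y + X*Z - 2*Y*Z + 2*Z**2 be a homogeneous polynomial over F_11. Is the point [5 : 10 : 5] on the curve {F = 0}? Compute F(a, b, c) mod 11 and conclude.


F(5,10,5) ≡ 0 (mod 11); P is on the curve.

Evaluate F(5, 10, 5) term-by-term (mod 11).
  -3*X**2 ↦ -3·25·1·1 = -75
  2*X*Y ↦ 2·5·10·1 = 100
  X*Z ↦ 1·5·1·5 = 25
  -2*Y*Z ↦ -2·1·10·5 = -100
  2*Z**2 ↦ 2·1·1·25 = 50
Sum: F(5, 10, 5) = (-75) + (100) + (25) + (-100) + (50) = 0.
Reducing mod 11: 0 ≡ 0 (mod 11).
Since F(a, b, c) ≡ 0 (mod 11), P lies on the curve.


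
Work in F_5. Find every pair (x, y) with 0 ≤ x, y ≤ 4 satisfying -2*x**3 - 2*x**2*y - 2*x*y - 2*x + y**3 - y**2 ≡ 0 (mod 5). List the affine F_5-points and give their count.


Affine F_5-points: {(0, 0), (0, 1), (2, 0), (2, 2), (2, 4), (3, 0)}; count = 6.

For each of the 25 pairs (x, y) ∈ F_5², evaluate f(x, y) mod 5. Record the zeros.
  x = 0: [0↦0, 1↦0, 2↦4, 3↦3, 4↦3]  zeros at y ∈ {0, 1}
  x = 1: [0↦1, 1↦2, 2↦2, 3↦2, 4↦3]  zeros at y ∈ ∅
  x = 2: [0↦0, 1↦3, 2↦0, 3↦2, 4↦0]  zeros at y ∈ {0, 2, 4}
  x = 3: [0↦0, 1↦1, 2↦1, 3↦1, 4↦2]  zeros at y ∈ {0}
  x = 4: [0↦4, 1↦4, 2↦3, 3↦2, 4↦2]  zeros at y ∈ ∅
Collecting zeros: affine points = {(0, 0), (0, 1), (2, 0), (2, 2), (2, 4), (3, 0)}.
Total count |C(F_5)_aff| = 6.


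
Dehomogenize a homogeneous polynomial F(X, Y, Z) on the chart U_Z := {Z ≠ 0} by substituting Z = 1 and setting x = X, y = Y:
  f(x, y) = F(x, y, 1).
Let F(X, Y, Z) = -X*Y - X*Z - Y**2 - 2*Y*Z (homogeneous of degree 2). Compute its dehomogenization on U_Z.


f(x, y) = -x*y - x - y**2 - 2*y

On U_Z we set Z = 1. Each monomial c·X^i·Y^j·Z^k in F becomes c·x^i·y^j·1^k = c·x^i·y^j.
Substituting Z = 1: F(X, Y, 1) = -x*y - x - y**2 - 2*y.
Note: deg(f) ≤ deg(F) = 2; strict inequality happens when F is divisible by Z (lost terms).


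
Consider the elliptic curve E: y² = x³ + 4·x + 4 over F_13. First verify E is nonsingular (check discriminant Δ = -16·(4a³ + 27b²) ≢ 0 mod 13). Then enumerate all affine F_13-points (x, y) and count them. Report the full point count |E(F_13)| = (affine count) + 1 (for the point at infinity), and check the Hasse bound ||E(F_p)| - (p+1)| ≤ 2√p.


Affine points = {(0, 2), (0, 11), (1, 3), (1, 10), (3, 2), (3, 11), (6, 6), (6, 7), (10, 2), (10, 11), (11, 1), (11, 12), (12, 5), (12, 8)}; affine count = 14; |E(F_13)| = 15.

Discriminant check: Δ ∝ 4a³ + 27b² = 4·4³ + 27·4² = 4·64 + 27·16 ≡ 12 (mod 13). Nonzero ⇒ E is nonsingular.
For each x ∈ F_13, compute rhs = x³ + 4·x + 4 mod 13, then count y ∈ F_13 with y² ≡ rhs.
  x = 0: rhs = 4, matching y values: 2, 11 (2 points).
  x = 1: rhs = 9, matching y values: 3, 10 (2 points).
  x = 2: rhs = 7, matching y values: none (0 points).
  x = 3: rhs = 4, matching y values: 2, 11 (2 points).
  x = 4: rhs = 6, matching y values: none (0 points).
  x = 5: rhs = 6, matching y values: none (0 points).
  x = 6: rhs = 10, matching y values: 6, 7 (2 points).
  x = 7: rhs = 11, matching y values: none (0 points).
  x = 8: rhs = 2, matching y values: none (0 points).
  x = 9: rhs = 2, matching y values: none (0 points).
  x = 10: rhs = 4, matching y values: 2, 11 (2 points).
  x = 11: rhs = 1, matching y values: 1, 12 (2 points).
  x = 12: rhs = 12, matching y values: 5, 8 (2 points).
Total affine count: 14.
Full point count |E(F_13)| = 14 + 1 = 15.
Hasse bound: |15 − (13+1)| = |1| = 1 ≤ 2√13 ≈ 7.2111 ✓.


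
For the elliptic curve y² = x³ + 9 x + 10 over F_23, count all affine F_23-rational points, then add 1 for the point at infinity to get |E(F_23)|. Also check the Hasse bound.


Affine points = {(2, 6), (2, 17), (3, 8), (3, 15), (4, 8), (4, 15), (6, 2), (6, 21), (7, 5), (7, 18), (12, 11), (12, 12), (13, 1), (13, 22), (15, 1), (15, 22), (16, 8), (16, 15), (17, 4), (17, 19), (18, 1), (18, 22), (19, 5), (19, 18), (20, 5), (20, 18), (22, 0)}; affine count = 27; |E(F_23)| = 28.

Discriminant check: Δ ∝ 4a³ + 27b² = 4·9³ + 27·10² = 4·729 + 27·100 ≡ 4 (mod 23). Nonzero ⇒ E is nonsingular.
For each x ∈ F_23, compute rhs = x³ + 9·x + 10 mod 23, then count y ∈ F_23 with y² ≡ rhs.
  x = 0: rhs = 10, matching y values: none (0 points).
  x = 1: rhs = 20, matching y values: none (0 points).
  x = 2: rhs = 13, matching y values: 6, 17 (2 points).
  x = 3: rhs = 18, matching y values: 8, 15 (2 points).
  x = 4: rhs = 18, matching y values: 8, 15 (2 points).
  x = 5: rhs = 19, matching y values: none (0 points).
  x = 6: rhs = 4, matching y values: 2, 21 (2 points).
  x = 7: rhs = 2, matching y values: 5, 18 (2 points).
  x = 8: rhs = 19, matching y values: none (0 points).
  x = 9: rhs = 15, matching y values: none (0 points).
  x = 10: rhs = 19, matching y values: none (0 points).
  x = 11: rhs = 14, matching y values: none (0 points).
  x = 12: rhs = 6, matching y values: 11, 12 (2 points).
  x = 13: rhs = 1, matching y values: 1, 22 (2 points).
  x = 14: rhs = 5, matching y values: none (0 points).
  x = 15: rhs = 1, matching y values: 1, 22 (2 points).
  x = 16: rhs = 18, matching y values: 8, 15 (2 points).
  x = 17: rhs = 16, matching y values: 4, 19 (2 points).
  x = 18: rhs = 1, matching y values: 1, 22 (2 points).
  x = 19: rhs = 2, matching y values: 5, 18 (2 points).
  x = 20: rhs = 2, matching y values: 5, 18 (2 points).
  x = 21: rhs = 7, matching y values: none (0 points).
  x = 22: rhs = 0, matching y values: 0 (1 points).
Total affine count: 27.
Full point count |E(F_23)| = 27 + 1 = 28.
Hasse bound: |28 − (23+1)| = |4| = 4 ≤ 2√23 ≈ 9.5917 ✓.


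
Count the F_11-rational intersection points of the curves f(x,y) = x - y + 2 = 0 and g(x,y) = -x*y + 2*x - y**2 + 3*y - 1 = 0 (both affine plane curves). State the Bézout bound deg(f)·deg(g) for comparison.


Common zeros: {(6, 8), (10, 1)}; count = 2; Bézout bound = 2.

deg(f) = 1, deg(g) = 2, so Bézout bound = 2.
Scan x ∈ F_11. For each x, list the y ∈ F_11 with f(x, y) ≡ 0 and those with g(x, y) ≡ 0 (mod 11); the common zeros in that column are the intersection.
  x = 0: f ≡ 0 at y ∈ {2}; g ≡ 0 at y ∈ {5, 9}; common: ∅.
  x = 1: f ≡ 0 at y ∈ {3}; g ≡ 0 at y ∈ ∅; common: ∅.
  x = 2: f ≡ 0 at y ∈ {4}; g ≡ 0 at y ∈ ∅; common: ∅.
  x = 3: f ≡ 0 at y ∈ {5}; g ≡ 0 at y ∈ {4, 7}; common: ∅.
  x = 4: f ≡ 0 at y ∈ {6}; g ≡ 0 at y ∈ ∅; common: ∅.
  x = 5: f ≡ 0 at y ∈ {7}; g ≡ 0 at y ∈ ∅; common: ∅.
  x = 6: f ≡ 0 at y ∈ {8}; g ≡ 0 at y ∈ {0, 8}; common: {8}.
  x = 7: f ≡ 0 at y ∈ {9}; g ≡ 0 at y ∈ ∅; common: ∅.
  x = 8: f ≡ 0 at y ∈ {10}; g ≡ 0 at y ∈ ∅; common: ∅.
  x = 9: f ≡ 0 at y ∈ {0}; g ≡ 0 at y ∈ {6, 10}; common: ∅.
  x = 10: f ≡ 0 at y ∈ {1}; g ≡ 0 at y ∈ {1, 3}; common: {1}.
Collecting: common zeros = {(6, 8), (10, 1)}, so the count is 2.
Comparison with the Bézout bound: 2 ≤ 2 = deg(f)·deg(g), as expected for curves with no common component (the bound is attained).
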